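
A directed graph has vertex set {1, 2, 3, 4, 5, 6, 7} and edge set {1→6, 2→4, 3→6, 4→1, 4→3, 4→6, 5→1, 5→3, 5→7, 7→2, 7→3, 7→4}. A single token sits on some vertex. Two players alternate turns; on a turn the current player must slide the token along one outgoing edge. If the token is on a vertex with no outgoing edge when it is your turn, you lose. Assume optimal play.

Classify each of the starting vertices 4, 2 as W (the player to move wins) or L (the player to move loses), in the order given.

Compute win/loss labels from the base case upward. A position with no move is L. Any other position is W if it can reach an L in one move, else L.
Every edge goes from a vertex to one that appears earlier in the order 6, 1, 3, 4, 2, 7, 5, so processing vertices in that order labels each vertex after all of its successors.
6: no outgoing edge → L
1: reaches L-position 6 → W
3: reaches L-position 6 → W
4: reaches L-position 6 → W
2: only reaches 4(W), which is W → L
7: reaches L-position 2 → W
5: only reaches 7(W), 3(W), 1(W), all W → L

4: W, 2: L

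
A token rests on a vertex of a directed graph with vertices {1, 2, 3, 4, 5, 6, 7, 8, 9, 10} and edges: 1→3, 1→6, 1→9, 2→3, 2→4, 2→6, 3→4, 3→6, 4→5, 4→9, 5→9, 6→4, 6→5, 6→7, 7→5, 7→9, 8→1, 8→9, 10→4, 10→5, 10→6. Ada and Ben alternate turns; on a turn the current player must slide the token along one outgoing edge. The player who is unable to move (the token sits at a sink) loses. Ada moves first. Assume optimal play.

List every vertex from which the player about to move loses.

Compute win/loss labels from the base case upward. A position with no move is L. Any other position is W if it can reach an L in one move, else L.
Every edge goes from a vertex to one that appears earlier in the order 9, 5, 7, 4, 6, 3, 10, 1, 2, 8, so processing vertices in that order labels each vertex after all of its successors.
9: no outgoing edge → L
5: →9(L), so W
7: →9(L), so W
4: →9(L), so W
6: →4(W), 7(W), 5(W) — all W, so L
3: →6(L), so W
10: →6(L), so W
1: →6(L), so W
2: →6(L), so W
8: →9(L), so W
The losing starting vertices are exactly the entries labelled L in this table (2 of them).

6, 9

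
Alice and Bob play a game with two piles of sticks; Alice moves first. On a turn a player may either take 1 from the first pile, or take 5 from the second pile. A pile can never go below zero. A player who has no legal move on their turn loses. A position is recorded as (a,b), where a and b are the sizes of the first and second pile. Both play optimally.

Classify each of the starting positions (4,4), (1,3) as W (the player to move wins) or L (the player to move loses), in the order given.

(4,4): L, (1,3): W

Positions with no move are L. A position that does have a move is losing for the player to move precisely when every available move leads to a winning position for the opponent. Fill in the labels:
No move ever increases a pile, so every position that can arise here has a ≤ 4 and b ≤ 4; it is enough to label the cells with 0 ≤ a ≤ 4 and 0 ≤ b ≤ 4.
Every move lowers a or b (never raises either), so fill the grid row by row in increasing a, and left to right within a row: each cell's successors are then already labelled.
      b=0  b=1  b=2  b=3  b=4
a=0:    L    L    L    L    L
a=1:    W    W    W    W    W
a=2:    L    L    L    L    L
a=3:    W    W    W    W    W
a=4:    L    L    L    L    L
Cells with no legal move (terminal, hence L): (0,0), (0,1), (0,2), (0,3), (0,4).
The remaining L cells, each justified by listing all of its moves:
(2,0): →(1,0)(W) only, which is W, so L
(2,1): →(1,1)(W) only, which is W, so L
(2,2): →(1,2)(W) only, which is W, so L
(2,3): →(1,3)(W) only, which is W, so L
(2,4): →(1,4)(W) only, which is W, so L
(4,0): →(3,0)(W) only, which is W, so L
(4,1): →(3,1)(W) only, which is W, so L
(4,2): →(3,2)(W) only, which is W, so L
(4,3): →(3,3)(W) only, which is W, so L
(4,4): →(3,4)(W) only, which is W, so L
Every other cell has at least one move into one of the L cells above, so it is W.
(4,4): one of the L cells justified above, so L
(1,3): the move to (0,3) reaches an L cell, so W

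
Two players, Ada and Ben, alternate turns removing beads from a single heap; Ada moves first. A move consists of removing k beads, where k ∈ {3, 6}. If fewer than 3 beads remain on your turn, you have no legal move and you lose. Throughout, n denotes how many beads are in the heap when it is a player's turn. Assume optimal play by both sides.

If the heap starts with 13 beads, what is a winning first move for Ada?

Remove 3, leaving 10.

Build the W/L table. Terminal = L. A non-terminal position is W if it has a move to some L; otherwise it is L.
n=0: no move → L
n=1: no move → L
n=2: no move → L
n=3: can move to 0, which is L ⇒ W
n=4: can move to 1, which is L ⇒ W
n=5: can move to 2, which is L ⇒ W
n=6: can move to 0, which is L ⇒ W
n=7: can move to 1, which is L ⇒ W
n=8: can move to 2, which is L ⇒ W
n=9: moves to 6(W), 3(W); every one is W ⇒ L
n=10: moves to 7(W), 4(W); every one is W ⇒ L
n=11: moves to 8(W), 5(W); every one is W ⇒ L
n=12: can move to 9, which is L ⇒ W
n=13: can move to 10, which is L ⇒ W
From 13, the L positions reachable in one move are: 10.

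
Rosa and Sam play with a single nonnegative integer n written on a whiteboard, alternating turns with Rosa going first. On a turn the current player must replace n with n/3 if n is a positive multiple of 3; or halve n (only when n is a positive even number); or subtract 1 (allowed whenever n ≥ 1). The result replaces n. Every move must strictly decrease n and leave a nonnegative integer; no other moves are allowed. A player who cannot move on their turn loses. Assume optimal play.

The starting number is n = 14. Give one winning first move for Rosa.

Work bottom-up. With no move the player to move loses. Otherwise the position is W if at least one move leads to an L position for the opponent, and L if every move leads to a W.
n=0: no move → L
n=1: W (go to 0, an L position)
n=2: L (sole option 1(W) is W)
n=3: W (go to 2, an L position)
n=4: W (go to 2, an L position)
n=5: L (sole option 4(W) is W)
n=6: W (go to 2, an L position)
n=7: L (sole option 6(W) is W)
n=8: W (go to 7, an L position)
n=9: L (options 3(W), 8(W) are all W)
n=10: W (go to 5, an L position)
n=11: L (sole option 10(W) is W)
n=12: W (go to 11, an L position)
n=13: L (sole option 12(W) is W)
n=14: W (go to 7, an L position)
From 14, the L positions reachable in one move are: 7, 13. Any move reaching one of these is winning.

Move to 7.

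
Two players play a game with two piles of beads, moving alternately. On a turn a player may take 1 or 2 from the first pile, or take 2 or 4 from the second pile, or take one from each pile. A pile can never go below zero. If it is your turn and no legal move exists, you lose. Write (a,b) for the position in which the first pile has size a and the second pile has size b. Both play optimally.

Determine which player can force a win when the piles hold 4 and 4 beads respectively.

Classify positions by backward induction: terminal positions (no move available) are L. From any other position, the mover wins iff some move reaches an L.
No move ever increases a pile, so every position that can arise here has a ≤ 4 and b ≤ 4; it is enough to label the cells with 0 ≤ a ≤ 4 and 0 ≤ b ≤ 4.
Every move lowers a or b (never raises either), so fill the grid row by row in increasing a, and left to right within a row: each cell's successors are then already labelled.
      b=0  b=1  b=2  b=3  b=4
a=0:    L    L    W    W    W
a=1:    W    W    W    L    L
a=2:    W    W    L    W    W
a=3:    L    L    W    W    W
a=4:    W    W    W    L    L
Cells with no legal move (terminal, hence L): (0,0), (0,1).
The remaining L cells, each justified by listing all of its moves:
(1,3): L (options (0,3)(W), (1,1)(W), (0,2)(W) are all W)
(1,4): L (options (0,4)(W), (1,2)(W), (1,0)(W), (0,3)(W) are all W)
(2,2): L (options (1,2)(W), (0,2)(W), (2,0)(W), (1,1)(W) are all W)
(3,0): L (options (2,0)(W), (1,0)(W) are all W)
(3,1): L (options (2,1)(W), (1,1)(W), (2,0)(W) are all W)
(4,3): L (options (3,3)(W), (2,3)(W), (4,1)(W), (3,2)(W) are all W)
(4,4): L (options (3,4)(W), (2,4)(W), (4,2)(W), (4,0)(W), (3,3)(W) are all W)
Every other cell has at least one move into one of the L cells above, so it is W.
Every move from (4,4) reaches a W position, so the mover loses.

The second player wins.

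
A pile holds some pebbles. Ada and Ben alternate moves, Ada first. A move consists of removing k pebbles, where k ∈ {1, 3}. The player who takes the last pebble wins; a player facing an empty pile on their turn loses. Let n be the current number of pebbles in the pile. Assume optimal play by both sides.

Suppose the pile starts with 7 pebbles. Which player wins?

Ada wins.

Classify positions by backward induction: terminal positions (no move available) are L. From any other position, the mover wins iff some move reaches an L.
n=0: no move → L
n=1: reaches L-position 0 → W
n=2: only reaches 1(W), which is W → L
n=3: reaches L-position 2 → W
n=4: only reaches 3(W), 1(W), all W → L
n=5: reaches L-position 4 → W
n=6: only reaches 5(W), 3(W), all W → L
n=7: reaches L-position 6 → W
The starting position 7 is W: Ada should remove 1, leaving 6, handing over an L position.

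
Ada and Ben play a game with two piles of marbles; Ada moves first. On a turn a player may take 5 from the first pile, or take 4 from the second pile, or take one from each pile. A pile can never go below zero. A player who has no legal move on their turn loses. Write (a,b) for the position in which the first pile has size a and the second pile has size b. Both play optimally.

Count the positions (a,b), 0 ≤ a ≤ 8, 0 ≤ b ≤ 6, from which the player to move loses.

29

Classify positions by backward induction: terminal positions (no move available) are L. From any other position, the mover wins iff some move reaches an L.
Every move lowers a or b (never raises either), so fill the grid row by row in increasing a, and left to right within a row: each cell's successors are then already labelled.
      b=0  b=1  b=2  b=3  b=4  b=5  b=6
a=0:    L    L    L    L    W    W    W
a=1:    L    W    W    W    W    L    L
a=2:    L    W    L    L    W    L    W
a=3:    L    W    L    W    W    L    W
a=4:    L    W    L    W    W    L    W
a=5:    W    W    W    W    L    L    W
a=6:    W    L    L    L    L    W    W
a=7:    W    L    W    W    W    W    L
a=8:    W    L    W    L    L    W    L
Cells with no legal move (terminal, hence L): (0,0), (0,1), (0,2), (0,3), (1,0), (2,0), (3,0), (4,0).
The remaining L cells, each justified by listing all of its moves:
(1,5): L (options (1,1)(W), (0,4)(W) are all W)
(1,6): L (options (1,2)(W), (0,5)(W) are all W)
(2,2): L (sole option (1,1)(W) is W)
(2,3): L (sole option (1,2)(W) is W)
(2,5): L (options (2,1)(W), (1,4)(W) are all W)
(3,2): L (sole option (2,1)(W) is W)
(3,5): L (options (3,1)(W), (2,4)(W) are all W)
(4,2): L (sole option (3,1)(W) is W)
(4,5): L (options (4,1)(W), (3,4)(W) are all W)
(5,4): L (options (0,4)(W), (5,0)(W), (4,3)(W) are all W)
(5,5): L (options (0,5)(W), (5,1)(W), (4,4)(W) are all W)
(6,1): L (options (1,1)(W), (5,0)(W) are all W)
(6,2): L (options (1,2)(W), (5,1)(W) are all W)
(6,3): L (options (1,3)(W), (5,2)(W) are all W)
(6,4): L (options (1,4)(W), (6,0)(W), (5,3)(W) are all W)
(7,1): L (options (2,1)(W), (6,0)(W) are all W)
(7,6): L (options (2,6)(W), (7,2)(W), (6,5)(W) are all W)
(8,1): L (options (3,1)(W), (7,0)(W) are all W)
(8,3): L (options (3,3)(W), (7,2)(W) are all W)
(8,4): L (options (3,4)(W), (8,0)(W), (7,3)(W) are all W)
(8,6): L (options (3,6)(W), (8,2)(W), (7,5)(W) are all W)
Every other cell has at least one move into one of the L cells above, so it is W.
L cells per row: a=0: 4, a=1: 3, a=2: 4, a=3: 3, a=4: 3, a=5: 2, a=6: 4, a=7: 2, a=8: 4; total 29.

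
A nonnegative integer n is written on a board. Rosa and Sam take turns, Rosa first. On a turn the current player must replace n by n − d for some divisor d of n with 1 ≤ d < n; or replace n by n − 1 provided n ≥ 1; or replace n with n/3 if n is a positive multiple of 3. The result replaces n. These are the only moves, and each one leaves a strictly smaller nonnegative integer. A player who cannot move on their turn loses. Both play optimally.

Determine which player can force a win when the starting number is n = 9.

Sam wins.

Label each position W (a win for the player to move) or L (a loss). A position with no legal move is L; any other position is W exactly when some move reaches an L, and L when every move reaches a W.
n=0: no move → L
n=1: reaches L-position 0 → W
n=2: only reaches 1(W), which is W → L
n=3: reaches L-position 2 → W
n=4: reaches L-position 2 → W
n=5: only reaches 4(W), which is W → L
n=6: reaches L-position 2 → W
n=7: only reaches 6(W), which is W → L
n=8: reaches L-position 7 → W
n=9: only reaches 3(W), 6(W), 8(W), all W → L
Every move from 9 reaches a W position, so the mover loses.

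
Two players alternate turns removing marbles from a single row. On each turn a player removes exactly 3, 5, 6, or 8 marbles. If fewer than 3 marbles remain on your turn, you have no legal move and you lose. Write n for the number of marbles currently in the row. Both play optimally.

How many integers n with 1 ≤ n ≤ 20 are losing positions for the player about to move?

5

Compute win/loss labels from the base case upward. A position with no move is L. Any other position is W if it can reach an L in one move, else L.
n=0: no move → L
n=1: no move → L
n=2: no move → L
n=3: W (go to 0, an L position)
n=4: W (go to 1, an L position)
n=5: W (go to 2, an L position)
n=6: W (go to 1, an L position)
n=7: W (go to 2, an L position)
n=8: W (go to 2, an L position)
n=9: W (go to 1, an L position)
n=10: W (go to 2, an L position)
n=11: L (options 8(W), 6(W), 5(W), 3(W) are all W)
n=12: L (options 9(W), 7(W), 6(W), 4(W) are all W)
n=13: L (options 10(W), 8(W), 7(W), 5(W) are all W)
n=14: W (go to 11, an L position)
n=15: W (go to 12, an L position)
n=16: W (go to 13, an L position)
n=17: W (go to 12, an L position)
n=18: W (go to 13, an L position)
n=19: W (go to 13, an L position)
n=20: W (go to 12, an L position)
L entries with 1 ≤ n ≤ 20 (n=0 is outside the asked range and is not counted): n = 1, 2, 11, 12, 13; that makes 5.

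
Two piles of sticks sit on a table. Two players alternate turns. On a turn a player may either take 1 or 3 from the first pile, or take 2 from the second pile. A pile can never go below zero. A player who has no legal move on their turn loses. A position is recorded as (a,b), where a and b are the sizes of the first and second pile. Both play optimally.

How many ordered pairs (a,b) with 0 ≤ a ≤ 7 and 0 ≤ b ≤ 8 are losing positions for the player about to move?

Positions with no move are L. A position that does have a move is losing for the player to move precisely when every available move leads to a winning position for the opponent. Fill in the labels:
Every move lowers a or b (never raises either), so fill the grid row by row in increasing a, and left to right within a row: each cell's successors are then already labelled.
      b=0  b=1  b=2  b=3  b=4  b=5  b=6  b=7  b=8
a=0:    L    L    W    W    L    L    W    W    L
a=1:    W    W    L    L    W    W    L    L    W
a=2:    L    L    W    W    L    L    W    W    L
a=3:    W    W    L    L    W    W    L    L    W
a=4:    L    L    W    W    L    L    W    W    L
a=5:    W    W    L    L    W    W    L    L    W
a=6:    L    L    W    W    L    L    W    W    L
a=7:    W    W    L    L    W    W    L    L    W
Cells with no legal move (terminal, hence L): (0,0), (0,1).
The remaining L cells, each justified by listing all of its moves:
(0,4): →(0,2)(W) only, which is W, so L
(0,5): →(0,3)(W) only, which is W, so L
(0,8): →(0,6)(W) only, which is W, so L
(1,2): →(0,2)(W), (1,0)(W) — all W, so L
(1,3): →(0,3)(W), (1,1)(W) — all W, so L
(1,6): →(0,6)(W), (1,4)(W) — all W, so L
(1,7): →(0,7)(W), (1,5)(W) — all W, so L
(2,0): →(1,0)(W) only, which is W, so L
(2,1): →(1,1)(W) only, which is W, so L
(2,4): →(1,4)(W), (2,2)(W) — all W, so L
(2,5): →(1,5)(W), (2,3)(W) — all W, so L
(2,8): →(1,8)(W), (2,6)(W) — all W, so L
(3,2): →(2,2)(W), (0,2)(W), (3,0)(W) — all W, so L
(3,3): →(2,3)(W), (0,3)(W), (3,1)(W) — all W, so L
(3,6): →(2,6)(W), (0,6)(W), (3,4)(W) — all W, so L
(3,7): →(2,7)(W), (0,7)(W), (3,5)(W) — all W, so L
(4,0): →(3,0)(W), (1,0)(W) — all W, so L
(4,1): →(3,1)(W), (1,1)(W) — all W, so L
(4,4): →(3,4)(W), (1,4)(W), (4,2)(W) — all W, so L
(4,5): →(3,5)(W), (1,5)(W), (4,3)(W) — all W, so L
(4,8): →(3,8)(W), (1,8)(W), (4,6)(W) — all W, so L
(5,2): →(4,2)(W), (2,2)(W), (5,0)(W) — all W, so L
(5,3): →(4,3)(W), (2,3)(W), (5,1)(W) — all W, so L
(5,6): →(4,6)(W), (2,6)(W), (5,4)(W) — all W, so L
(5,7): →(4,7)(W), (2,7)(W), (5,5)(W) — all W, so L
(6,0): →(5,0)(W), (3,0)(W) — all W, so L
(6,1): →(5,1)(W), (3,1)(W) — all W, so L
(6,4): →(5,4)(W), (3,4)(W), (6,2)(W) — all W, so L
(6,5): →(5,5)(W), (3,5)(W), (6,3)(W) — all W, so L
(6,8): →(5,8)(W), (3,8)(W), (6,6)(W) — all W, so L
(7,2): →(6,2)(W), (4,2)(W), (7,0)(W) — all W, so L
(7,3): →(6,3)(W), (4,3)(W), (7,1)(W) — all W, so L
(7,6): →(6,6)(W), (4,6)(W), (7,4)(W) — all W, so L
(7,7): →(6,7)(W), (4,7)(W), (7,5)(W) — all W, so L
Every other cell has at least one move into one of the L cells above, so it is W.
L cells per row: a=0: 5, a=1: 4, a=2: 5, a=3: 4, a=4: 5, a=5: 4, a=6: 5, a=7: 4; total 36.

36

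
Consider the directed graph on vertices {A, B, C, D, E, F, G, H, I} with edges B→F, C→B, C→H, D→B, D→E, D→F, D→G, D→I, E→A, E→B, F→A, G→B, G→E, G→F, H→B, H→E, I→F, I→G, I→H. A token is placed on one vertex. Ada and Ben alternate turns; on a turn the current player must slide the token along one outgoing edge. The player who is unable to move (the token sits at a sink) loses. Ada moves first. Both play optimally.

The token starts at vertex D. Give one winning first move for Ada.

Compute win/loss labels from the base case upward. A position with no move is L. Any other position is W if it can reach an L in one move, else L.
Every edge goes from a vertex to one that appears earlier in the order A, F, B, E, G, H, I, C, D, so processing vertices in that order labels each vertex after all of its successors.
A: no outgoing edge → L
F: reaches L-position A → W
B: only reaches F(W), which is W → L
E: reaches L-position B → W
G: reaches L-position B → W
H: reaches L-position B → W
I: only reaches H(W), G(W), F(W), all W → L
C: reaches L-position B → W
D: reaches L-position I → W
From D, the L positions reachable in one move are: I, B. Any move reaching one of these is winning.

Move to I.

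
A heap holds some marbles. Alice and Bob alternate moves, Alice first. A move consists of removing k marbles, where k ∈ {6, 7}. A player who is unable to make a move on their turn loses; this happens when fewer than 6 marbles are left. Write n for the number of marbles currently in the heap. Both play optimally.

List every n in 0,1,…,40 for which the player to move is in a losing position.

0, 1, 2, 3, 4, 5, 13, 14, 15, 16, 17, 18, 26, 27, 28, 29, 30, 31, 39, 40

Positions with no move are L. A position that does have a move is losing for the player to move precisely when every available move leads to a winning position for the opponent. Fill in the labels:
n=0: no move → L
n=1: no move → L
n=2: no move → L
n=3: no move → L
n=4: no move → L
n=5: no move → L
n=6: W (go to 0, an L position)
n=7: W (go to 1, an L position)
n=8: W (go to 2, an L position)
n=9: W (go to 3, an L position)
n=10: W (go to 4, an L position)
n=11: W (go to 5, an L position)
n=12: W (go to 5, an L position)
n=13: L (options 7(W), 6(W) are all W)
n=14: L (options 8(W), 7(W) are all W)
n=15: L (options 9(W), 8(W) are all W)
n=16: L (options 10(W), 9(W) are all W)
n=17: L (options 11(W), 10(W) are all W)
n=18: L (options 12(W), 11(W) are all W)
n=19: W (go to 13, an L position)
n=20: W (go to 14, an L position)
n=21: W (go to 15, an L position)
n=22: W (go to 16, an L position)
n=23: W (go to 17, an L position)
n=24: W (go to 18, an L position)
n=25: W (go to 18, an L position)
n=26: L (options 20(W), 19(W) are all W)
n=27: L (options 21(W), 20(W) are all W)
n=28: L (options 22(W), 21(W) are all W)
n=29: L (options 23(W), 22(W) are all W)
n=30: L (options 24(W), 23(W) are all W)
n=31: L (options 25(W), 24(W) are all W)
n=32: W (go to 26, an L position)
n=33: W (go to 27, an L position)
n=34: W (go to 28, an L position)
n=35: W (go to 29, an L position)
n=36: W (go to 30, an L position)
n=37: W (go to 31, an L position)
n=38: W (go to 31, an L position)
n=39: L (options 33(W), 32(W) are all W)
n=40: L (options 34(W), 33(W) are all W)
The losing starting values of n are exactly the entries labelled L in this table (20 of them).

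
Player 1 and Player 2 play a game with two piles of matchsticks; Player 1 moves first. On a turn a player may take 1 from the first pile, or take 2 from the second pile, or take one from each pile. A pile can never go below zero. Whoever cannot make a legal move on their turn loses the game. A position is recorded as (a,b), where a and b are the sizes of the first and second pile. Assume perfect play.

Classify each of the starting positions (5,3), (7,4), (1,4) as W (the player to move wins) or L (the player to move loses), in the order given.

(5,3): L, (7,4): L, (1,4): W

Build the W/L table. Terminal = L. A non-terminal position is W if it has a move to some L; otherwise it is L.
No move ever increases a pile, so every position that can arise here has a ≤ 7 and b ≤ 4; it is enough to label the cells with 0 ≤ a ≤ 7 and 0 ≤ b ≤ 4.
Every move lowers a or b (never raises either), so fill the grid row by row in increasing a, and left to right within a row: each cell's successors are then already labelled.
      b=0  b=1  b=2  b=3  b=4
a=0:    L    L    W    W    L
a=1:    W    W    W    L    W
a=2:    L    L    W    W    W
a=3:    W    W    W    L    L
a=4:    L    L    W    W    W
a=5:    W    W    W    L    L
a=6:    L    L    W    W    W
a=7:    W    W    W    L    L
Cells with no legal move (terminal, hence L): (0,0), (0,1).
The remaining L cells, each justified by listing all of its moves:
(0,4): the only move is to (0,2)(W), a W ⇒ L
(1,3): moves to (0,3)(W), (1,1)(W), (0,2)(W); every one is W ⇒ L
(2,0): the only move is to (1,0)(W), a W ⇒ L
(2,1): moves to (1,1)(W), (1,0)(W); every one is W ⇒ L
(3,3): moves to (2,3)(W), (3,1)(W), (2,2)(W); every one is W ⇒ L
(3,4): moves to (2,4)(W), (3,2)(W), (2,3)(W); every one is W ⇒ L
(4,0): the only move is to (3,0)(W), a W ⇒ L
(4,1): moves to (3,1)(W), (3,0)(W); every one is W ⇒ L
(5,3): moves to (4,3)(W), (5,1)(W), (4,2)(W); every one is W ⇒ L
(5,4): moves to (4,4)(W), (5,2)(W), (4,3)(W); every one is W ⇒ L
(6,0): the only move is to (5,0)(W), a W ⇒ L
(6,1): moves to (5,1)(W), (5,0)(W); every one is W ⇒ L
(7,3): moves to (6,3)(W), (7,1)(W), (6,2)(W); every one is W ⇒ L
(7,4): moves to (6,4)(W), (7,2)(W), (6,3)(W); every one is W ⇒ L
Every other cell has at least one move into one of the L cells above, so it is W.
(5,3): one of the L cells justified above, so L
(7,4): one of the L cells justified above, so L
(1,4): the move to (0,4) reaches an L cell, so W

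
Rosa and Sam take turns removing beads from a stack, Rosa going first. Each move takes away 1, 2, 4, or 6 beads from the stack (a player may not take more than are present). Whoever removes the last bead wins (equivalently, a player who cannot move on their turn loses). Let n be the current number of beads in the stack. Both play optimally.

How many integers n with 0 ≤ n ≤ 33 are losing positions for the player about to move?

9

Build the W/L table. Terminal = L. A non-terminal position is W if it has a move to some L; otherwise it is L.
n=0: no move → L
n=1: W (go to 0, an L position)
n=2: W (go to 0, an L position)
n=3: L (options 2(W), 1(W) are all W)
n=4: W (go to 3, an L position)
n=5: W (go to 3, an L position)
n=6: W (go to 0, an L position)
n=7: W (go to 3, an L position)
n=8: L (options 7(W), 6(W), 4(W), 2(W) are all W)
n=9: W (go to 8, an L position)
n=10: W (go to 8, an L position)
n=11: L (options 10(W), 9(W), 7(W), 5(W) are all W)
n=12: W (go to 11, an L position)
n=13: W (go to 11, an L position)
n=14: W (go to 8, an L position)
n=15: W (go to 11, an L position)
n=16: L (options 15(W), 14(W), 12(W), 10(W) are all W)
n=17: W (go to 16, an L position)
n=18: W (go to 16, an L position)
n=19: L (options 18(W), 17(W), 15(W), 13(W) are all W)
n=20: W (go to 19, an L position)
n=21: W (go to 19, an L position)
n=22: W (go to 16, an L position)
n=23: W (go to 19, an L position)
n=24: L (options 23(W), 22(W), 20(W), 18(W) are all W)
n=25: W (go to 24, an L position)
n=26: W (go to 24, an L position)
n=27: L (options 26(W), 25(W), 23(W), 21(W) are all W)
n=28: W (go to 27, an L position)
n=29: W (go to 27, an L position)
n=30: W (go to 24, an L position)
n=31: W (go to 27, an L position)
n=32: L (options 31(W), 30(W), 28(W), 26(W) are all W)
n=33: W (go to 32, an L position)
L entries with 0 ≤ n ≤ 33: n = 0, 3, 8, 11, 16, 19, 24, 27, 32; that makes 9.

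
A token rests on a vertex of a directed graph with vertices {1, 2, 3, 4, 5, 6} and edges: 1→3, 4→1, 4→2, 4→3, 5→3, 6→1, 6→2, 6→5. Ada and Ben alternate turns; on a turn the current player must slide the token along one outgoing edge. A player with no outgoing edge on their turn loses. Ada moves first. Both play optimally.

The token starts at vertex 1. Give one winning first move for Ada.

Work bottom-up. With no move the player to move loses. Otherwise the position is W if at least one move leads to an L position for the opponent, and L if every move leads to a W.
Every edge goes from a vertex to one that appears earlier in the order 3, 2, 1, 4, 5, 6, so processing vertices in that order labels each vertex after all of its successors.
3: no outgoing edge → L
2: no outgoing edge → L
1: can move to 3, which is L ⇒ W
4: can move to 2, which is L ⇒ W
5: can move to 3, which is L ⇒ W
6: can move to 2, which is L ⇒ W
From 1, the L positions reachable in one move are: 3.

Move to 3.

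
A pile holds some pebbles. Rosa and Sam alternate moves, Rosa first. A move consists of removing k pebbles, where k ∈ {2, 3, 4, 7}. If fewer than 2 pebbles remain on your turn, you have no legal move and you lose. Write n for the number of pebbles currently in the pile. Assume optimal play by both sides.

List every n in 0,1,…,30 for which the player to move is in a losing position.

Use the standard recursion: the mover loses at a terminal position; elsewhere, the mover wins exactly when some move hands the opponent an L position.
n=0: no move → L
n=1: no move → L
n=2: →0(L), so W
n=3: →1(L), so W
n=4: →1(L), so W
n=5: →1(L), so W
n=6: →4(W), 3(W), 2(W) — all W, so L
n=7: →0(L), so W
n=8: →6(L), so W
n=9: →6(L), so W
n=10: →6(L), so W
n=11: →9(W), 8(W), 7(W), 4(W) — all W, so L
n=12: →10(W), 9(W), 8(W), 5(W) — all W, so L
n=13: →11(L), so W
n=14: →12(L), so W
n=15: →12(L), so W
n=16: →12(L), so W
n=17: →15(W), 14(W), 13(W), 10(W) — all W, so L
n=18: →11(L), so W
n=19: →17(L), so W
n=20: →17(L), so W
n=21: →17(L), so W
n=22: →20(W), 19(W), 18(W), 15(W) — all W, so L
n=23: →21(W), 20(W), 19(W), 16(W) — all W, so L
n=24: →22(L), so W
n=25: →23(L), so W
n=26: →23(L), so W
n=27: →23(L), so W
n=28: →26(W), 25(W), 24(W), 21(W) — all W, so L
n=29: →22(L), so W
n=30: →28(L), so W
The losing starting values of n are exactly the entries labelled L in this table (9 of them).

0, 1, 6, 11, 12, 17, 22, 23, 28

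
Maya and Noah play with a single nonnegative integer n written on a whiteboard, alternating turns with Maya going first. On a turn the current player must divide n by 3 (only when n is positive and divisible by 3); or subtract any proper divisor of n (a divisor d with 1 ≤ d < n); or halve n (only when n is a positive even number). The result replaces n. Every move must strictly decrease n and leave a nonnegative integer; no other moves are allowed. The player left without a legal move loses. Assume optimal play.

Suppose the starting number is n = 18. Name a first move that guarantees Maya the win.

Build the W/L table. Terminal = L. A non-terminal position is W if it has a move to some L; otherwise it is L.
n=0: no move → L
n=1: no move → L
n=2: can move to 1, which is L ⇒ W
n=3: can move to 1, which is L ⇒ W
n=4: moves to 2(W), 3(W); every one is W ⇒ L
n=5: can move to 4, which is L ⇒ W
n=6: can move to 4, which is L ⇒ W
n=7: the only move is to 6(W), a W ⇒ L
n=8: can move to 4, which is L ⇒ W
n=9: moves to 3(W), 6(W), 8(W); every one is W ⇒ L
n=10: can move to 9, which is L ⇒ W
n=11: the only move is to 10(W), a W ⇒ L
n=12: can move to 4, which is L ⇒ W
n=13: the only move is to 12(W), a W ⇒ L
n=14: can move to 7, which is L ⇒ W
n=15: moves to 5(W), 10(W), 12(W), 14(W); every one is W ⇒ L
n=16: can move to 15, which is L ⇒ W
n=17: the only move is to 16(W), a W ⇒ L
n=18: can move to 9, which is L ⇒ W
From 18, the L positions reachable in one move are: 9, 15, 17. Any move reaching one of these is winning.

Move to 9.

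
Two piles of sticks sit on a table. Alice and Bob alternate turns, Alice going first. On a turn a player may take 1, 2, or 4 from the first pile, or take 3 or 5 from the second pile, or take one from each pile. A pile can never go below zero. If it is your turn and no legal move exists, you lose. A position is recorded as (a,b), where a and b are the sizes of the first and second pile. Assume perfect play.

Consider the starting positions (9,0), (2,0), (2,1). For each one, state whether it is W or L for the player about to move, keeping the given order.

(9,0): L, (2,0): W, (2,1): W

Use the standard recursion: the mover loses at a terminal position; elsewhere, the mover wins exactly when some move hands the opponent an L position.
No move ever increases a pile, so every position that can arise here has a ≤ 9 and b ≤ 1; it is enough to label the cells with 0 ≤ a ≤ 9 and 0 ≤ b ≤ 1.
Every move lowers a or b (never raises either), so fill the grid row by row in increasing a, and left to right within a row: each cell's successors are then already labelled.
      b=0  b=1
a=0:    L    L
a=1:    W    W
a=2:    W    W
a=3:    L    L
a=4:    W    W
a=5:    W    W
a=6:    L    L
a=7:    W    W
a=8:    W    W
a=9:    L    L
Cells with no legal move (terminal, hence L): (0,0), (0,1).
The remaining L cells, each justified by listing all of its moves:
(3,0): only reaches (2,0)(W), (1,0)(W), all W → L
(3,1): only reaches (2,1)(W), (1,1)(W), (2,0)(W), all W → L
(6,0): only reaches (5,0)(W), (4,0)(W), (2,0)(W), all W → L
(6,1): only reaches (5,1)(W), (4,1)(W), (2,1)(W), (5,0)(W), all W → L
(9,0): only reaches (8,0)(W), (7,0)(W), (5,0)(W), all W → L
(9,1): only reaches (8,1)(W), (7,1)(W), (5,1)(W), (8,0)(W), all W → L
Every other cell has at least one move into one of the L cells above, so it is W.
(9,0): one of the L cells justified above, so L
(2,0): the move to (0,0) reaches an L cell, so W
(2,1): the move to (0,1) reaches an L cell, so W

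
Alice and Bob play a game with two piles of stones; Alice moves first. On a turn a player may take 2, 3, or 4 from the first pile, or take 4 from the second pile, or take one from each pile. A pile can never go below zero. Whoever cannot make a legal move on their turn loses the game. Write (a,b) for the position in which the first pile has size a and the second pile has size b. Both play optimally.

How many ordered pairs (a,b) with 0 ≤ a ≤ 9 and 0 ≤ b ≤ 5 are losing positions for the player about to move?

Use the standard recursion: the mover loses at a terminal position; elsewhere, the mover wins exactly when some move hands the opponent an L position.
Every move lowers a or b (never raises either), so fill the grid row by row in increasing a, and left to right within a row: each cell's successors are then already labelled.
      b=0  b=1  b=2  b=3  b=4  b=5
a=0:    L    L    L    L    W    W
a=1:    L    W    W    W    W    L
a=2:    W    W    W    W    L    L
a=3:    W    W    W    W    L    W
a=4:    W    W    W    W    W    W
a=5:    W    L    L    L    W    W
a=6:    L    L    W    W    W    W
a=7:    L    W    W    W    W    L
a=8:    W    W    W    W    L    L
a=9:    W    W    W    W    L    W
Cells with no legal move (terminal, hence L): (0,0), (0,1), (0,2), (0,3), (1,0).
The remaining L cells, each justified by listing all of its moves:
(1,5): only reaches (1,1)(W), (0,4)(W), all W → L
(2,4): only reaches (0,4)(W), (2,0)(W), (1,3)(W), all W → L
(2,5): only reaches (0,5)(W), (2,1)(W), (1,4)(W), all W → L
(3,4): only reaches (1,4)(W), (0,4)(W), (3,0)(W), (2,3)(W), all W → L
(5,1): only reaches (3,1)(W), (2,1)(W), (1,1)(W), (4,0)(W), all W → L
(5,2): only reaches (3,2)(W), (2,2)(W), (1,2)(W), (4,1)(W), all W → L
(5,3): only reaches (3,3)(W), (2,3)(W), (1,3)(W), (4,2)(W), all W → L
(6,0): only reaches (4,0)(W), (3,0)(W), (2,0)(W), all W → L
(6,1): only reaches (4,1)(W), (3,1)(W), (2,1)(W), (5,0)(W), all W → L
(7,0): only reaches (5,0)(W), (4,0)(W), (3,0)(W), all W → L
(7,5): only reaches (5,5)(W), (4,5)(W), (3,5)(W), (7,1)(W), (6,4)(W), all W → L
(8,4): only reaches (6,4)(W), (5,4)(W), (4,4)(W), (8,0)(W), (7,3)(W), all W → L
(8,5): only reaches (6,5)(W), (5,5)(W), (4,5)(W), (8,1)(W), (7,4)(W), all W → L
(9,4): only reaches (7,4)(W), (6,4)(W), (5,4)(W), (9,0)(W), (8,3)(W), all W → L
Every other cell has at least one move into one of the L cells above, so it is W.
L cells per row: a=0: 4, a=1: 2, a=2: 2, a=3: 1, a=4: 0, a=5: 3, a=6: 2, a=7: 2, a=8: 2, a=9: 1; total 19.

19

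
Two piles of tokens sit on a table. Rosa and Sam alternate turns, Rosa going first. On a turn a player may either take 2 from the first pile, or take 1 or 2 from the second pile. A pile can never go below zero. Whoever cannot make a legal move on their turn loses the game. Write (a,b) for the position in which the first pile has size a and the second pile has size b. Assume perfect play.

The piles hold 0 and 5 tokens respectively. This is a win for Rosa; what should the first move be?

Move to (0,3).

Label each position W (a win for the player to move) or L (a loss). A position with no legal move is L; any other position is W exactly when some move reaches an L, and L when every move reaches a W.
No move ever increases a pile, so every position that can arise here has a ≤ 0 and b ≤ 5; it is enough to label the cells with 0 ≤ a ≤ 0 and 0 ≤ b ≤ 5.
Every move lowers a or b (never raises either), so fill the grid row by row in increasing a, and left to right within a row: each cell's successors are then already labelled.
      b=0  b=1  b=2  b=3  b=4  b=5
a=0:    L    W    W    L    W    W
Cells with no legal move (terminal, hence L): (0,0).
The remaining L cells, each justified by listing all of its moves:
(0,3): L (options (0,2)(W), (0,1)(W) are all W)
Every other cell has at least one move into one of the L cells above, so it is W.
From (0,5), the L positions reachable in one move are: (0,3).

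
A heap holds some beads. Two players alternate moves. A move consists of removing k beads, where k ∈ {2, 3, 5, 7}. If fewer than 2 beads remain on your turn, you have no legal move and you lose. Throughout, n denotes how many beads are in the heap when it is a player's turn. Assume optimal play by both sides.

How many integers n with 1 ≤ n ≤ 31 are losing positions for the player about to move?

7

Build the W/L table. Terminal = L. A non-terminal position is W if it has a move to some L; otherwise it is L.
n=0: no move → L
n=1: no move → L
n=2: W (go to 0, an L position)
n=3: W (go to 1, an L position)
n=4: W (go to 1, an L position)
n=5: W (go to 0, an L position)
n=6: W (go to 1, an L position)
n=7: W (go to 0, an L position)
n=8: W (go to 1, an L position)
n=9: L (options 7(W), 6(W), 4(W), 2(W) are all W)
n=10: L (options 8(W), 7(W), 5(W), 3(W) are all W)
n=11: W (go to 9, an L position)
n=12: W (go to 10, an L position)
n=13: W (go to 10, an L position)
n=14: W (go to 9, an L position)
n=15: W (go to 10, an L position)
n=16: W (go to 9, an L position)
n=17: W (go to 10, an L position)
n=18: L (options 16(W), 15(W), 13(W), 11(W) are all W)
n=19: L (options 17(W), 16(W), 14(W), 12(W) are all W)
n=20: W (go to 18, an L position)
n=21: W (go to 19, an L position)
n=22: W (go to 19, an L position)
n=23: W (go to 18, an L position)
n=24: W (go to 19, an L position)
n=25: W (go to 18, an L position)
n=26: W (go to 19, an L position)
n=27: L (options 25(W), 24(W), 22(W), 20(W) are all W)
n=28: L (options 26(W), 25(W), 23(W), 21(W) are all W)
n=29: W (go to 27, an L position)
n=30: W (go to 28, an L position)
n=31: W (go to 28, an L position)
L entries with 1 ≤ n ≤ 31 (n=0 is outside the asked range and is not counted): n = 1, 9, 10, 18, 19, 27, 28; that makes 7.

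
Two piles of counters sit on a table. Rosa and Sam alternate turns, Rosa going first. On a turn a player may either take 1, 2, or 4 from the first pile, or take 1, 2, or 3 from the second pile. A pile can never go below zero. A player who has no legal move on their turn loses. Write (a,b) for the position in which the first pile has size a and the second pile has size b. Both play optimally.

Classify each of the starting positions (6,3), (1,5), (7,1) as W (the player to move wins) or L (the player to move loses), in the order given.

(6,3): W, (1,5): L, (7,1): L

Classify positions by backward induction: terminal positions (no move available) are L. From any other position, the mover wins iff some move reaches an L.
No move ever increases a pile, so every position that can arise here has a ≤ 7 and b ≤ 5; it is enough to label the cells with 0 ≤ a ≤ 7 and 0 ≤ b ≤ 5.
Every move lowers a or b (never raises either), so fill the grid row by row in increasing a, and left to right within a row: each cell's successors are then already labelled.
      b=0  b=1  b=2  b=3  b=4  b=5
a=0:    L    W    W    W    L    W
a=1:    W    L    W    W    W    L
a=2:    W    W    L    W    W    W
a=3:    L    W    W    W    L    W
a=4:    W    L    W    W    W    L
a=5:    W    W    L    W    W    W
a=6:    L    W    W    W    L    W
a=7:    W    L    W    W    W    L
Cells with no legal move (terminal, hence L): (0,0).
The remaining L cells, each justified by listing all of its moves:
(0,4): L (options (0,3)(W), (0,2)(W), (0,1)(W) are all W)
(1,1): L (options (0,1)(W), (1,0)(W) are all W)
(1,5): L (options (0,5)(W), (1,4)(W), (1,3)(W), (1,2)(W) are all W)
(2,2): L (options (1,2)(W), (0,2)(W), (2,1)(W), (2,0)(W) are all W)
(3,0): L (options (2,0)(W), (1,0)(W) are all W)
(3,4): L (options (2,4)(W), (1,4)(W), (3,3)(W), (3,2)(W), (3,1)(W) are all W)
(4,1): L (options (3,1)(W), (2,1)(W), (0,1)(W), (4,0)(W) are all W)
(4,5): L (options (3,5)(W), (2,5)(W), (0,5)(W), (4,4)(W), (4,3)(W), (4,2)(W) are all W)
(5,2): L (options (4,2)(W), (3,2)(W), (1,2)(W), (5,1)(W), (5,0)(W) are all W)
(6,0): L (options (5,0)(W), (4,0)(W), (2,0)(W) are all W)
(6,4): L (options (5,4)(W), (4,4)(W), (2,4)(W), (6,3)(W), (6,2)(W), (6,1)(W) are all W)
(7,1): L (options (6,1)(W), (5,1)(W), (3,1)(W), (7,0)(W) are all W)
(7,5): L (options (6,5)(W), (5,5)(W), (3,5)(W), (7,4)(W), (7,3)(W), (7,2)(W) are all W)
Every other cell has at least one move into one of the L cells above, so it is W.
(6,3): the move to (6,0) reaches an L cell, so W
(1,5): one of the L cells justified above, so L
(7,1): one of the L cells justified above, so L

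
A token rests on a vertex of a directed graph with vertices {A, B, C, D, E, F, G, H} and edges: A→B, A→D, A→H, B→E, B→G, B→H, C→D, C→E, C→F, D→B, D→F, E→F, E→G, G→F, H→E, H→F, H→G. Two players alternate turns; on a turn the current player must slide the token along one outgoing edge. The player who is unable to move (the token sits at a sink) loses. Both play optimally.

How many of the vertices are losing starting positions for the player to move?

2

Label each position W (a win for the player to move) or L (a loss). A position with no legal move is L; any other position is W exactly when some move reaches an L, and L when every move reaches a W.
Every edge goes from a vertex to one that appears earlier in the order F, G, E, H, B, D, A, C, so processing vertices in that order labels each vertex after all of its successors.
F: no outgoing edge → L
G: can move to F, which is L ⇒ W
E: can move to F, which is L ⇒ W
H: can move to F, which is L ⇒ W
B: moves to H(W), E(W), G(W); every one is W ⇒ L
D: can move to B, which is L ⇒ W
A: can move to B, which is L ⇒ W
C: can move to F, which is L ⇒ W
The L vertices are B, F; that is 2 in all.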